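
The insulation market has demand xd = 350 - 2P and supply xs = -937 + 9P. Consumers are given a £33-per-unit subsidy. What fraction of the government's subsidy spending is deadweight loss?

Pre-subsidy: 350 - 2P = -937 + 9P gives P* = 117, x* = 116.
With the rebate, buyers effectively pay Pb = Ps − 33, where Ps is the price sellers receive.
Demand in terms of Ps becomes xd = 350 − 2(Ps − 33) = 416 - 2Ps. Setting this equal to supply: 416 - 2Ps = -937 + 9Ps, so Ps = 123.
Buyers pay Pb = 123 − 33 = 90; x' = -937 + 9·123 = 170.
ΔCS = ½(116 + 170)(117 − 90) = 3861; ΔPS = ½(116 + 170)(123 − 117) = 858.
Government spending = 33 × 170 = 5610.
DWL = ½ × 33 × (170 − 116) = 891; fraction = 891 / 5610 = 27/170.

DWL / government spending = 27/170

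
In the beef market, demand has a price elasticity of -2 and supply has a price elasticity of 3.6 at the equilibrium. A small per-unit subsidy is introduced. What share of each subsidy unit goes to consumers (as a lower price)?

Consumer share = 9/14

For a small subsidy around the equilibrium, the benefit split depends on the relative slopes, which at a point are proportional to the elasticities.
Buyer share = εs/(εs + |εd|) = 3.6/(3.6 + 2) = 9/14; seller share = |εd|/(εs + |εd|) = 5/14.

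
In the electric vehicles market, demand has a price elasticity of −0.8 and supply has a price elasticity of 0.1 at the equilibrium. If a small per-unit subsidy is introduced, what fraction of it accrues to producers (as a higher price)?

For a small subsidy around the equilibrium, the benefit split depends on the relative slopes, which at a point are proportional to the elasticities.
Buyer share = εs/(εs + |εd|) = 0.1/(0.1 + 0.8) = 1/9; seller share = |εd|/(εs + |εd|) = 8/9.
So producers capture 8/9 of the subsidy.

Producer share = 8/9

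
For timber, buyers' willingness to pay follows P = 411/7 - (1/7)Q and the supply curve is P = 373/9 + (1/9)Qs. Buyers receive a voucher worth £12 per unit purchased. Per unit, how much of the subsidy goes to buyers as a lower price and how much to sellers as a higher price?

Buyers gain £6.75 per unit; sellers gain £5.25 per unit

Pre-subsidy: 411/7 - (1/7)Q = 373/9 + (1/9)Q gives Q* = 68 and P* = 49.
With the rebate, buyers effectively pay Pb = Ps − 12, where Ps is the price sellers receive.
On the curves, Pb = 411/7 - (1/7)Q and Ps = 373/9 + (1/9)Q; the wedge Ps − Pb = 12 gives 373/9 + (1/9)Q − (411/7 - (1/7)Q) = 12, so Q' = 115.25.
Then Pb = 411/7 − (1/7)·115.25 = 42.25 and Ps = 373/9 + (1/9)·115.25 = 54.25.
Buyers' price falls by P* − Pb = 49 − 42.25 = 6.75; sellers' price rises by Ps − P* = 54.25 − 49 = 5.25.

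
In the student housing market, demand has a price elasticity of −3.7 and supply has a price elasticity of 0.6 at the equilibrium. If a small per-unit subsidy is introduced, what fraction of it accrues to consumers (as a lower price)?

For a small subsidy around the equilibrium, the benefit split depends on the relative slopes, which at a point are proportional to the elasticities.
Buyer share = εs/(εs + |εd|) = 0.6/(0.6 + 3.7) = 6/43; seller share = |εd|/(εs + |εd|) = 37/43.

Consumer share = 6/43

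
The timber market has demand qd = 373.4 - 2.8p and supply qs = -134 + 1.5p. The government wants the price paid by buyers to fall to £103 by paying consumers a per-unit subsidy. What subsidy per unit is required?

At a buyer price of 103, quantity demanded is 373.4 − 2.8·103 = 85.
Sellers supply 85 only when they receive ps with -134 + 1.5·ps = 85, i.e. ps = 146.
s = ps − pb = 146 − 103 = 43.

Required subsidy s = £43 per unit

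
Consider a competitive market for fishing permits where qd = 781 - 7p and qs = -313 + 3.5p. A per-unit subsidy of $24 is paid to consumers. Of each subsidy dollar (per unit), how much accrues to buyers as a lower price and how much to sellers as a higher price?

Buyers gain $8 per unit; sellers gain $16 per unit

Pre-subsidy: 781 - 7p = -313 + 3.5p gives p* = 2188/21, q* = 155/3.
With the rebate, buyers effectively pay pb = ps − 24, where ps is the price sellers receive.
Demand in terms of ps becomes qd = 781 − 7(ps − 24) = 949 - 7ps. Setting this equal to supply: 949 - 7ps = -313 + 3.5ps, so ps = 2524/21.
Buyers pay pb = 2524/21 − 24 = 2020/21; q' = -313 + 3.5·(2524/21) = 323/3.
Buyers' price falls by p* − pb = 2188/21 − 2020/21 = 8; sellers' price rises by ps − p* = 2524/21 − 2188/21 = 16.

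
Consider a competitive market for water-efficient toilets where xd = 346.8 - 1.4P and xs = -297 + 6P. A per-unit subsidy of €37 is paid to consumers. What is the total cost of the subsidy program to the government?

Pre-subsidy: 346.8 - 1.4P = -297 + 6P gives P* = 87, x* = 225.
With the rebate, buyers effectively pay Pb = Ps − 37, where Ps is the price sellers receive.
Demand in terms of Ps becomes xd = 346.8 − 1.4(Ps − 37) = 398.6 - 1.4Ps. Setting this equal to supply: 398.6 - 1.4Ps = -297 + 6Ps, so Ps = 94.
Buyers pay Pb = 94 − 37 = 57; x' = -297 + 6·94 = 267.
Government outlay = subsidy × quantity = 37 × 267 = 9879.

Government cost = €9879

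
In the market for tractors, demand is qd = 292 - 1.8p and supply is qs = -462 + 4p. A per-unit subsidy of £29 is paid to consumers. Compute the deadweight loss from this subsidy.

Deadweight loss = £522

Pre-subsidy: 292 - 1.8p = -462 + 4p gives p* = 130, q* = 58.
With the rebate, buyers effectively pay pb = ps − 29, where ps is the price sellers receive.
Demand in terms of ps becomes qd = 292 − 1.8(ps − 29) = 344.2 - 1.8ps. Setting this equal to supply: 344.2 - 1.8ps = -462 + 4ps, so ps = 139.
Buyers pay pb = 139 − 29 = 110; q' = -462 + 4·139 = 94.
The subsidy expands output by 94 − 58 = 36 past the efficient level; on those units the gap between marginal cost and willingness to pay runs from 0 up to 29.
DWL = ½ × 29 × 36 = 522.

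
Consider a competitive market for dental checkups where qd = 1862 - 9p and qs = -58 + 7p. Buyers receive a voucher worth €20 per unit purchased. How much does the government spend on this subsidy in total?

Pre-subsidy: 1862 - 9p = -58 + 7p gives p* = 120, q* = 782.
With the rebate, buyers effectively pay pb = ps − 20, where ps is the price sellers receive.
Demand in terms of ps becomes qd = 1862 − 9(ps − 20) = 2042 - 9ps. Setting this equal to supply: 2042 - 9ps = -58 + 7ps, so ps = 131.25.
Buyers pay pb = 131.25 − 20 = 111.25; q' = -58 + 7·131.25 = 860.75.
Government outlay = subsidy × quantity = 20 × 860.75 = 17215.

Government cost = €17215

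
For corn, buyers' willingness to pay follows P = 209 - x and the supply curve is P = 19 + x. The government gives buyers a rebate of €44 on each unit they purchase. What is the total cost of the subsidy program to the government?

Pre-subsidy: 209 - x = 19 + x gives x* = 95 and P* = 114.
With the rebate, buyers effectively pay Pb = Ps − 44, where Ps is the price sellers receive.
On the curves, Pb = 209 - x and Ps = 19 + x; the wedge Ps − Pb = 44 gives 19 + x − (209 - x) = 44, so x' = 117.
Then Pb = 209 − 1·117 = 92 and Ps = 19 + 1·117 = 136.
Government outlay = subsidy × quantity = 44 × 117 = 5148.

Government cost = €5148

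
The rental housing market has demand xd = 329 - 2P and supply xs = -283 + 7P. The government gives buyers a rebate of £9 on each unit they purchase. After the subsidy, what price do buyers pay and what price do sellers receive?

Buyers pay £61; sellers receive £70

Pre-subsidy: 329 - 2P = -283 + 7P gives P* = 68, x* = 193.
With the rebate, buyers effectively pay Pb = Ps − 9, where Ps is the price sellers receive.
Demand in terms of Ps becomes xd = 329 − 2(Ps − 9) = 347 - 2Ps. Setting this equal to supply: 347 - 2Ps = -283 + 7Ps, so Ps = 70.
Buyers pay Pb = 70 − 9 = 61; x' = -283 + 7·70 = 207.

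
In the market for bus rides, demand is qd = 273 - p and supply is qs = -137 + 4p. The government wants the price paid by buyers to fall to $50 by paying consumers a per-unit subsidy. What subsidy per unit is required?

At a buyer price of 50, quantity demanded is 273 − 1·50 = 223.
Sellers supply 223 only when they receive ps with -137 + 4·ps = 223, i.e. ps = 90.
s = ps − pb = 90 − 50 = 40.

Required subsidy s = $40 per unit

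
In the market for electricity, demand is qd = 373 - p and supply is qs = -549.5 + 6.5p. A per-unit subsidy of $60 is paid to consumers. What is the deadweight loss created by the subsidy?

Deadweight loss = $1560

Pre-subsidy: 373 - p = -549.5 + 6.5p gives p* = 123, q* = 250.
With the rebate, buyers effectively pay pb = ps − 60, where ps is the price sellers receive.
Demand in terms of ps becomes qd = 373 − 1(ps − 60) = 433 - ps. Setting this equal to supply: 433 - ps = -549.5 + 6.5ps, so ps = 131.
Buyers pay pb = 131 − 60 = 71; q' = -549.5 + 6.5·131 = 302.
The subsidy expands output by 302 − 250 = 52 past the efficient level; on those units the gap between marginal cost and willingness to pay runs from 0 up to 60.
DWL = ½ × 60 × 52 = 1560.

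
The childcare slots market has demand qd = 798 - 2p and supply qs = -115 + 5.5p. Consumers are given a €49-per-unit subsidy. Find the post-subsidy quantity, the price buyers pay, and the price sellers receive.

Pre-subsidy: 798 - 2p = -115 + 5.5p gives p* = 1826/15, q* = 8318/15.
With the rebate, buyers effectively pay pb = ps − 49, where ps is the price sellers receive.
Demand in terms of ps becomes qd = 798 − 2(ps − 49) = 896 - 2ps. Setting this equal to supply: 896 - 2ps = -115 + 5.5ps, so ps = 134.8.
Buyers pay pb = 134.8 − 49 = 85.8; q' = -115 + 5.5·134.8 = 626.4.

q' = 626.4; buyers pay €85.8; sellers receive €134.8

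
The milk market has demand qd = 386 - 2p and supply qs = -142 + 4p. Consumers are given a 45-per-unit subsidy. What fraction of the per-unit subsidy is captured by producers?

Pre-subsidy: 386 - 2p = -142 + 4p gives p* = 88, q* = 210.
With the rebate, buyers effectively pay pb = ps − 45, where ps is the price sellers receive.
Demand in terms of ps becomes qd = 386 − 2(ps − 45) = 476 - 2ps. Setting this equal to supply: 476 - 2ps = -142 + 4ps, so ps = 103.
Buyers pay pb = 103 − 45 = 58; q' = -142 + 4·103 = 270.
Buyers' price falls by p* − pb = 88 − 58 = 30; sellers' price rises by ps − p* = 103 − 88 = 15.
So producers capture 15/45 = 1/3 of each unit of subsidy.

Producer share = 1/3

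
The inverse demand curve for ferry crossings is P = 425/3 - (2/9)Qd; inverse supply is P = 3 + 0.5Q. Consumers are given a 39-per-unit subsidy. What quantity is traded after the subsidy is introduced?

Q' = 246

Pre-subsidy: 425/3 - (2/9)Q = 3 + 0.5Q gives Q* = 192 and P* = 99.
With the rebate, buyers effectively pay Pb = Ps − 39, where Ps is the price sellers receive.
On the curves, Pb = 425/3 - (2/9)Q and Ps = 3 + 0.5Q; the wedge Ps − Pb = 39 gives 3 + 0.5Q − (425/3 - (2/9)Q) = 39, so Q' = 246.
Then Pb = 425/3 − (2/9)·246 = 87 and Ps = 3 + 0.5·246 = 126.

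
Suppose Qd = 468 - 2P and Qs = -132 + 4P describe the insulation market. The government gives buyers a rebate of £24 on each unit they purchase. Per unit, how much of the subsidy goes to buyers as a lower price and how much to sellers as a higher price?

Pre-subsidy: 468 - 2P = -132 + 4P gives P* = 100, Q* = 268.
With the rebate, buyers effectively pay Pb = Ps − 24, where Ps is the price sellers receive.
Demand in terms of Ps becomes Qd = 468 − 2(Ps − 24) = 516 - 2Ps. Setting this equal to supply: 516 - 2Ps = -132 + 4Ps, so Ps = 108.
Buyers pay Pb = 108 − 24 = 84; Q' = -132 + 4·108 = 300.
Buyers' price falls by P* − Pb = 100 − 84 = 16; sellers' price rises by Ps − P* = 108 − 100 = 8.

Buyers gain £16 per unit; sellers gain £8 per unit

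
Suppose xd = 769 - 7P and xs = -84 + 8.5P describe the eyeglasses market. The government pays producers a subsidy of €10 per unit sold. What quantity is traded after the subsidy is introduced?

x' = 13087/31

Pre-subsidy: 769 - 7P = -84 + 8.5P gives P* = 1706/31, x* = 11897/31.
With the subsidy, sellers receive Ps = Pb + 10 for each unit, where Pb is the price buyers pay.
Supply in terms of Pb becomes xs = -84 + 8.5(Pb + 10) = 1 + 8.5Pb. Setting this equal to demand: 769 - 7Pb = 1 + 8.5Pb, so Pb = 1536/31.
Sellers receive Ps = 1536/31 + 10 = 1846/31; x' = 769 − 7·(1536/31) = 13087/31.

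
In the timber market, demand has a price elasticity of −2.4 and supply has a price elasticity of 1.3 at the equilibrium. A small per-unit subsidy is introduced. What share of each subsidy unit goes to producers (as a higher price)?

For a small subsidy around the equilibrium, the benefit split depends on the relative slopes, which at a point are proportional to the elasticities.
Buyer share = εs/(εs + |εd|) = 1.3/(1.3 + 2.4) = 13/37; seller share = |εd|/(εs + |εd|) = 24/37.
So producers capture 24/37 of the subsidy.

Producer share = 24/37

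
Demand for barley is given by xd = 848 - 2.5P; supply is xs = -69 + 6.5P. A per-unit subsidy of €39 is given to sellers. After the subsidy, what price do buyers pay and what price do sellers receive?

Pre-subsidy: 848 - 2.5P = -69 + 6.5P gives P* = 917/9, x* = 10679/18.
With the subsidy, sellers receive Ps = Pb + 39 for each unit, where Pb is the price buyers pay.
Supply in terms of Pb becomes xs = -69 + 6.5(Pb + 39) = 184.5 + 6.5Pb. Setting this equal to demand: 848 - 2.5Pb = 184.5 + 6.5Pb, so Pb = 1327/18.
Sellers receive Ps = 1327/18 + 39 = 2029/18; x' = 848 − 2.5·(1327/18) = 23893/36.

Buyers pay 1327/18; sellers receive 2029/18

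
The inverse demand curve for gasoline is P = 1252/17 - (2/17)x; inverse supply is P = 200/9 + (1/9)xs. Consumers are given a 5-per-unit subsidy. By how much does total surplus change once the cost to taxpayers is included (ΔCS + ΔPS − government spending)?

Pre-subsidy: 1252/17 - (2/17)x = 200/9 + (1/9)x gives x* = 224.8 and P* = 47.2.
With the rebate, buyers effectively pay Pb = Ps − 5, where Ps is the price sellers receive.
On the curves, Pb = 1252/17 - (2/17)x and Ps = 200/9 + (1/9)x; the wedge Ps − Pb = 5 gives 200/9 + (1/9)x − (1252/17 - (2/17)x) = 5, so x' = 8633/35.
Then Pb = 1252/17 − (2/17)·(8633/35) = 1562/35 and Ps = 200/9 + (1/9)·(8633/35) = 1737/35.
ΔCS = ½(224.8 + 8633/35)(47.2 − 1562/35) = 148509/245; ΔPS = ½(224.8 + 8633/35)(1737/35 − 47.2) = 280517/490.
Government spending = 5 × 8633/35 = 8633/7.
Net change = 148509/245 + 280517/490 − 8633/7 = -765/14. The loss equals the DWL triangle ½·5·153/7.

Net change in total surplus = -765/14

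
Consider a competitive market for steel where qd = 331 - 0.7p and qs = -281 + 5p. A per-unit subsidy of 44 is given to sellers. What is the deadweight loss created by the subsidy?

Pre-subsidy: 331 - 0.7p = -281 + 5p gives p* = 2040/19, q* = 4861/19.
With the subsidy, sellers receive ps = pb + 44 for each unit, where pb is the price buyers pay.
Supply in terms of pb becomes qs = -281 + 5(pb + 44) = -61 + 5pb. Setting this equal to demand: 331 - 0.7pb = -61 + 5pb, so pb = 3920/57.
Sellers receive ps = 3920/57 + 44 = 6428/57; q' = 331 − 0.7·(3920/57) = 16123/57.
The subsidy expands output by 16123/57 − 4861/19 = 1540/57 past the efficient level; on those units the gap between marginal cost and willingness to pay runs from 0 up to 44.
DWL = ½ × 44 × 1540/57 = 33880/57.

Deadweight loss = 33880/57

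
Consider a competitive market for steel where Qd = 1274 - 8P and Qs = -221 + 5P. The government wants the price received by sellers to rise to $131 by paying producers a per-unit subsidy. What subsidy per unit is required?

At a seller price of 131, quantity supplied is -221 + 5·131 = 434.
Buyers absorb 434 only when they pay Pb with 1274 − 8·Pb = 434, i.e. Pb = 105.
s = Ps − Pb = 131 − 105 = 26.

Required subsidy s = $26 per unit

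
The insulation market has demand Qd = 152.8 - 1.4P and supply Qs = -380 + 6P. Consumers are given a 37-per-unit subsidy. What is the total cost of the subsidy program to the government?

Pre-subsidy: 152.8 - 1.4P = -380 + 6P gives P* = 72, Q* = 52.
With the rebate, buyers effectively pay Pb = Ps − 37, where Ps is the price sellers receive.
Demand in terms of Ps becomes Qd = 152.8 − 1.4(Ps − 37) = 204.6 - 1.4Ps. Setting this equal to supply: 204.6 - 1.4Ps = -380 + 6Ps, so Ps = 79.
Buyers pay Pb = 79 − 37 = 42; Q' = -380 + 6·79 = 94.
Government outlay = subsidy × quantity = 37 × 94 = 3478.

Government cost = 3478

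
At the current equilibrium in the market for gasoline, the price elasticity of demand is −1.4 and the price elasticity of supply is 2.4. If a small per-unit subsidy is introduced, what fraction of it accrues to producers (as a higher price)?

Producer share = 7/19

For a small subsidy around the equilibrium, the benefit split depends on the relative slopes, which at a point are proportional to the elasticities.
Buyer share = εs/(εs + |εd|) = 2.4/(2.4 + 1.4) = 12/19; seller share = |εd|/(εs + |εd|) = 7/19.
So producers capture 7/19 of the subsidy.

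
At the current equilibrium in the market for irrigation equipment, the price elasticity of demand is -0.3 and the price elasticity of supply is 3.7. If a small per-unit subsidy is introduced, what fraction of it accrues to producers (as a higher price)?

Producer share = 0.075

For a small subsidy around the equilibrium, the benefit split depends on the relative slopes, which at a point are proportional to the elasticities.
Buyer share = εs/(εs + |εd|) = 3.7/(3.7 + 0.3) = 0.925; seller share = |εd|/(εs + |εd|) = 0.075.
So producers capture 0.075 of the subsidy.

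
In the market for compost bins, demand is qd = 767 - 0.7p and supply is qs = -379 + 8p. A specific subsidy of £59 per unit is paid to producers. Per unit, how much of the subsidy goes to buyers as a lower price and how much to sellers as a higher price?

Pre-subsidy: 767 - 0.7p = -379 + 8p gives p* = 3820/29, q* = 19569/29.
With the subsidy, sellers receive ps = pb + 59 for each unit, where pb is the price buyers pay.
Supply in terms of pb becomes qs = -379 + 8(pb + 59) = 93 + 8pb. Setting this equal to demand: 767 - 0.7pb = 93 + 8pb, so pb = 6740/87.
Sellers receive ps = 6740/87 + 59 = 11873/87; q' = 767 − 0.7·(6740/87) = 62011/87.
Buyers' price falls by p* − pb = 3820/29 − 6740/87 = 4720/87; sellers' price rises by ps − p* = 11873/87 − 3820/29 = 413/87.

Buyers gain 4720/87 per unit; sellers gain 413/87 per unit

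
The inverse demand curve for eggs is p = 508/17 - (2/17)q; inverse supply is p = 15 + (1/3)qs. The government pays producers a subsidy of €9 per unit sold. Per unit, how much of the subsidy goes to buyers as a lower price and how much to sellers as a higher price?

Pre-subsidy: 508/17 - (2/17)q = 15 + (1/3)q gives q* = 33 and p* = 26.
With the subsidy, sellers receive ps = pb + 9 for each unit, where pb is the price buyers pay.
On the curves, pb = 508/17 - (2/17)q and ps = 15 + (1/3)q; the wedge ps − pb = 9 gives 15 + (1/3)q − (508/17 - (2/17)q) = 9, so q' = 1218/23.
Then pb = 508/17 − (2/17)·(1218/23) = 544/23 and ps = 15 + (1/3)·(1218/23) = 751/23.
Buyers' price falls by p* − pb = 26 − 544/23 = 54/23; sellers' price rises by ps − p* = 751/23 − 26 = 153/23.

Buyers gain 54/23 per unit; sellers gain 153/23 per unit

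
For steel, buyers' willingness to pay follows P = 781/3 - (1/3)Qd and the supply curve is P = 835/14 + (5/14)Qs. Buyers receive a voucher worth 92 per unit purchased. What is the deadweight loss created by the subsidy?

Pre-subsidy: 781/3 - (1/3)Q = 835/14 + (5/14)Q gives Q* = 8429/29 and P* = 4740/29.
With the rebate, buyers effectively pay Pb = Ps − 92, where Ps is the price sellers receive.
On the curves, Pb = 781/3 - (1/3)Q and Ps = 835/14 + (5/14)Q; the wedge Ps − Pb = 92 gives 835/14 + (5/14)Q − (781/3 - (1/3)Q) = 92, so Q' = 12293/29.
Then Pb = 781/3 − (1/3)·(12293/29) = 3452/29 and Ps = 835/14 + (5/14)·(12293/29) = 6120/29.
The subsidy expands output by 12293/29 − 8429/29 = 3864/29 past the efficient level; on those units the gap between marginal cost and willingness to pay runs from 0 up to 92.
DWL = ½ × 92 × 3864/29 = 177744/29.

Deadweight loss = 177744/29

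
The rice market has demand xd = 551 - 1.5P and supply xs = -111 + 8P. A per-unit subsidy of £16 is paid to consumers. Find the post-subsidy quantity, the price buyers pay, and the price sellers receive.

x' = 8867/19; buyers pay 1068/19; sellers receive 1372/19

Pre-subsidy: 551 - 1.5P = -111 + 8P gives P* = 1324/19, x* = 8483/19.
With the rebate, buyers effectively pay Pb = Ps − 16, where Ps is the price sellers receive.
Demand in terms of Ps becomes xd = 551 − 1.5(Ps − 16) = 575 - 1.5Ps. Setting this equal to supply: 575 - 1.5Ps = -111 + 8Ps, so Ps = 1372/19.
Buyers pay Pb = 1372/19 − 16 = 1068/19; x' = -111 + 8·(1372/19) = 8867/19.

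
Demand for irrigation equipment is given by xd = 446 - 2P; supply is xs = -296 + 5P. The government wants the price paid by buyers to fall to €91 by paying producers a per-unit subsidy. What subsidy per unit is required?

Required subsidy s = €21 per unit

At a buyer price of 91, quantity demanded is 446 − 2·91 = 264.
Sellers supply 264 only when they receive Ps with -296 + 5·Ps = 264, i.e. Ps = 112.
s = Ps − Pb = 112 − 91 = 21.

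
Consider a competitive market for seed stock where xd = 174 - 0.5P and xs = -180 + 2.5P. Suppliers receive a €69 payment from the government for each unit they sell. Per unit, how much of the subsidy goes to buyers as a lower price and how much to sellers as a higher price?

Pre-subsidy: 174 - 0.5P = -180 + 2.5P gives P* = 118, x* = 115.
With the subsidy, sellers receive Ps = Pb + 69 for each unit, where Pb is the price buyers pay.
Supply in terms of Pb becomes xs = -180 + 2.5(Pb + 69) = -7.5 + 2.5Pb. Setting this equal to demand: 174 - 0.5Pb = -7.5 + 2.5Pb, so Pb = 60.5.
Sellers receive Ps = 60.5 + 69 = 129.5; x' = 174 − 0.5·60.5 = 143.75.
Buyers' price falls by P* − Pb = 118 − 60.5 = 57.5; sellers' price rises by Ps − P* = 129.5 − 118 = 11.5.

Buyers gain €57.5 per unit; sellers gain €11.5 per unit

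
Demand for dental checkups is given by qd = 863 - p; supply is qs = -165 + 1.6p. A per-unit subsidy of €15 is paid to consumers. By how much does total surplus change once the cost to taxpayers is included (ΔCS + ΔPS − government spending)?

Pre-subsidy: 863 - p = -165 + 1.6p gives p* = 5140/13, q* = 6079/13.
With the rebate, buyers effectively pay pb = ps − 15, where ps is the price sellers receive.
Demand in terms of ps becomes qd = 863 − 1(ps − 15) = 878 - ps. Setting this equal to supply: 878 - ps = -165 + 1.6ps, so ps = 5215/13.
Buyers pay pb = 5215/13 − 15 = 5020/13; q' = -165 + 1.6·(5215/13) = 6199/13.
ΔCS = ½(6079/13 + 6199/13)(5140/13 − 5020/13) = 736680/169; ΔPS = ½(6079/13 + 6199/13)(5215/13 − 5140/13) = 460425/169.
Government spending = 15 × 6199/13 = 92985/13.
Net change = 736680/169 + 460425/169 − 92985/13 = -900/13. The loss equals the DWL triangle ½·15·120/13.

Net change in total surplus = -900/13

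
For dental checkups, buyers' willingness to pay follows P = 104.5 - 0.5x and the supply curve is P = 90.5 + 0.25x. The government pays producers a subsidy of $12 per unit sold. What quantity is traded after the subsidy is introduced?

Pre-subsidy: 104.5 - 0.5x = 90.5 + 0.25x gives x* = 56/3 and P* = 571/6.
With the subsidy, sellers receive Ps = Pb + 12 for each unit, where Pb is the price buyers pay.
On the curves, Pb = 104.5 - 0.5x and Ps = 90.5 + 0.25x; the wedge Ps − Pb = 12 gives 90.5 + 0.25x − (104.5 - 0.5x) = 12, so x' = 104/3.
Then Pb = 104.5 − 0.5·(104/3) = 523/6 and Ps = 90.5 + 0.25·(104/3) = 595/6.

x' = 104/3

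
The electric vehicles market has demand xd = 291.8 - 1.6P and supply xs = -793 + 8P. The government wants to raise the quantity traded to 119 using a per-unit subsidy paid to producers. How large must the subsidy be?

Required subsidy s = 6 per unit

At x = 119, invert demand for the buyer price: Pb = (291.8 − 119)/1.6 = 108; invert supply for the seller price: Ps = (119 − (-793))/8 = 114.
The subsidy must fill the gap: s = Ps − Pb = 114 − 108 = 6.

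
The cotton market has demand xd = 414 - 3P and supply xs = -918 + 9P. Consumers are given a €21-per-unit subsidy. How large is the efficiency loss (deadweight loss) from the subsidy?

Pre-subsidy: 414 - 3P = -918 + 9P gives P* = 111, x* = 81.
With the rebate, buyers effectively pay Pb = Ps − 21, where Ps is the price sellers receive.
Demand in terms of Ps becomes xd = 414 − 3(Ps − 21) = 477 - 3Ps. Setting this equal to supply: 477 - 3Ps = -918 + 9Ps, so Ps = 116.25.
Buyers pay Pb = 116.25 − 21 = 95.25; x' = -918 + 9·116.25 = 128.25.
The subsidy expands output by 128.25 − 81 = 47.25 past the efficient level; on those units the gap between marginal cost and willingness to pay runs from 0 up to 21.
DWL = ½ × 21 × 47.25 = 496.125.

Deadweight loss = €496.125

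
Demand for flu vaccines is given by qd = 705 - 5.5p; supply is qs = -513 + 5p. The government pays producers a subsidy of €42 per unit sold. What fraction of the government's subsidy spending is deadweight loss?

DWL / government spending = 55/177

Pre-subsidy: 705 - 5.5p = -513 + 5p gives p* = 116, q* = 67.
With the subsidy, sellers receive ps = pb + 42 for each unit, where pb is the price buyers pay.
Supply in terms of pb becomes qs = -513 + 5(pb + 42) = -303 + 5pb. Setting this equal to demand: 705 - 5.5pb = -303 + 5pb, so pb = 96.
Sellers receive ps = 96 + 42 = 138; q' = 705 − 5.5·96 = 177.
ΔCS = ½(67 + 177)(116 − 96) = 2440; ΔPS = ½(67 + 177)(138 − 116) = 2684.
Government spending = 42 × 177 = 7434.
DWL = ½ × 42 × (177 − 67) = 2310; fraction = 2310 / 7434 = 55/177.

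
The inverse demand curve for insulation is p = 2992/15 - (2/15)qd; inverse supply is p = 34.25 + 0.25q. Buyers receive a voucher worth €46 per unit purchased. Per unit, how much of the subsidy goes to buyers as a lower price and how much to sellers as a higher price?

Pre-subsidy: 2992/15 - (2/15)q = 34.25 + 0.25q gives q* = 431 and p* = 142.
With the rebate, buyers effectively pay pb = ps − 46, where ps is the price sellers receive.
On the curves, pb = 2992/15 - (2/15)q and ps = 34.25 + 0.25q; the wedge ps − pb = 46 gives 34.25 + 0.25q − (2992/15 - (2/15)q) = 46, so q' = 551.
Then pb = 2992/15 − (2/15)·551 = 126 and ps = 34.25 + 0.25·551 = 172.
Buyers' price falls by p* − pb = 142 − 126 = 16; sellers' price rises by ps − p* = 172 − 142 = 30.

Buyers gain €16 per unit; sellers gain €30 per unit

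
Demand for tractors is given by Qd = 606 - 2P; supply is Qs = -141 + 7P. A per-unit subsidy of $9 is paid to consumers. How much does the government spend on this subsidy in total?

Pre-subsidy: 606 - 2P = -141 + 7P gives P* = 83, Q* = 440.
With the rebate, buyers effectively pay Pb = Ps − 9, where Ps is the price sellers receive.
Demand in terms of Ps becomes Qd = 606 − 2(Ps − 9) = 624 - 2Ps. Setting this equal to supply: 624 - 2Ps = -141 + 7Ps, so Ps = 85.
Buyers pay Pb = 85 − 9 = 76; Q' = -141 + 7·85 = 454.
Government outlay = subsidy × quantity = 9 × 454 = 4086.

Government cost = $4086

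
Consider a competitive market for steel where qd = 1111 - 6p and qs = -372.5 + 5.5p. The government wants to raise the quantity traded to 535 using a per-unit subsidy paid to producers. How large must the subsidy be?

Required subsidy s = 69 per unit

At q = 535, invert demand for the buyer price: pb = (1111 − 535)/6 = 96; invert supply for the seller price: ps = (535 − (-372.5))/5.5 = 165.
The subsidy must fill the gap: s = ps − pb = 165 − 96 = 69.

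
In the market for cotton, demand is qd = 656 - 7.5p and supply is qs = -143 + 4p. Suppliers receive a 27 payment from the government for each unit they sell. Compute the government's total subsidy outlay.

Government cost = 127521/23

Pre-subsidy: 656 - 7.5p = -143 + 4p gives p* = 1598/23, q* = 3103/23.
With the subsidy, sellers receive ps = pb + 27 for each unit, where pb is the price buyers pay.
Supply in terms of pb becomes qs = -143 + 4(pb + 27) = -35 + 4pb. Setting this equal to demand: 656 - 7.5pb = -35 + 4pb, so pb = 1382/23.
Sellers receive ps = 1382/23 + 27 = 2003/23; q' = 656 − 7.5·(1382/23) = 4723/23.
Government outlay = subsidy × quantity = 27 × 4723/23 = 127521/23.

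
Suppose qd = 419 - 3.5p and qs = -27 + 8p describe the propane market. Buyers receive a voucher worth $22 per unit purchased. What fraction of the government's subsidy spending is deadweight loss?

Pre-subsidy: 419 - 3.5p = -27 + 8p gives p* = 892/23, q* = 6515/23.
With the rebate, buyers effectively pay pb = ps − 22, where ps is the price sellers receive.
Demand in terms of ps becomes qd = 419 − 3.5(ps − 22) = 496 - 3.5ps. Setting this equal to supply: 496 - 3.5ps = -27 + 8ps, so ps = 1046/23.
Buyers pay pb = 1046/23 − 22 = 540/23; q' = -27 + 8·(1046/23) = 7747/23.
ΔCS = ½(6515/23 + 7747/23)(892/23 − 540/23) = 2510112/529; ΔPS = ½(6515/23 + 7747/23)(1046/23 − 892/23) = 1098174/529.
Government spending = 22 × 7747/23 = 170434/23.
DWL = ½ × 22 × (7747/23 − 6515/23) = 13552/23; fraction = (13552/23) / (170434/23) = 616/7747.

DWL / government spending = 616/7747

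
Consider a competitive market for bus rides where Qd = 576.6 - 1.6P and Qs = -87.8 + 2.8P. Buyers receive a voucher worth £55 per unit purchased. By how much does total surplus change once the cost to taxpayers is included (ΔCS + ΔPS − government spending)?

Pre-subsidy: 576.6 - 1.6P = -87.8 + 2.8P gives P* = 151, Q* = 335.
With the rebate, buyers effectively pay Pb = Ps − 55, where Ps is the price sellers receive.
Demand in terms of Ps becomes Qd = 576.6 − 1.6(Ps − 55) = 664.6 - 1.6Ps. Setting this equal to supply: 664.6 - 1.6Ps = -87.8 + 2.8Ps, so Ps = 171.
Buyers pay Pb = 171 − 55 = 116; Q' = -87.8 + 2.8·171 = 391.
ΔCS = ½(335 + 391)(151 − 116) = 12705; ΔPS = ½(335 + 391)(171 − 151) = 7260.
Government spending = 55 × 391 = 21505.
Net change = 12705 + 7260 − 21505 = -1540. The loss equals the DWL triangle ½·55·56.

Net change in total surplus = -£1540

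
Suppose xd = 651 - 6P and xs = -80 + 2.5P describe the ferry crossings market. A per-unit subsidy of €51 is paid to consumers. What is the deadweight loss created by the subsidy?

Pre-subsidy: 651 - 6P = -80 + 2.5P gives P* = 86, x* = 135.
With the rebate, buyers effectively pay Pb = Ps − 51, where Ps is the price sellers receive.
Demand in terms of Ps becomes xd = 651 − 6(Ps − 51) = 957 - 6Ps. Setting this equal to supply: 957 - 6Ps = -80 + 2.5Ps, so Ps = 122.
Buyers pay Pb = 122 − 51 = 71; x' = -80 + 2.5·122 = 225.
The subsidy expands output by 225 − 135 = 90 past the efficient level; on those units the gap between marginal cost and willingness to pay runs from 0 up to 51.
DWL = ½ × 51 × 90 = 2295.

Deadweight loss = €2295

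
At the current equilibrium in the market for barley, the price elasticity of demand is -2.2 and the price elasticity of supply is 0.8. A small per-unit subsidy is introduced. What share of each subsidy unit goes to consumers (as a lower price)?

For a small subsidy around the equilibrium, the benefit split depends on the relative slopes, which at a point are proportional to the elasticities.
Buyer share = εs/(εs + |εd|) = 0.8/(0.8 + 2.2) = 4/15; seller share = |εd|/(εs + |εd|) = 11/15.

Consumer share = 4/15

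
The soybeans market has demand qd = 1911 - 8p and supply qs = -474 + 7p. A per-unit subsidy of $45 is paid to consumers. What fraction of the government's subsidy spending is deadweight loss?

Pre-subsidy: 1911 - 8p = -474 + 7p gives p* = 159, q* = 639.
With the rebate, buyers effectively pay pb = ps − 45, where ps is the price sellers receive.
Demand in terms of ps becomes qd = 1911 − 8(ps − 45) = 2271 - 8ps. Setting this equal to supply: 2271 - 8ps = -474 + 7ps, so ps = 183.
Buyers pay pb = 183 − 45 = 138; q' = -474 + 7·183 = 807.
ΔCS = ½(639 + 807)(159 − 138) = 15183; ΔPS = ½(639 + 807)(183 − 159) = 17352.
Government spending = 45 × 807 = 36315.
DWL = ½ × 45 × (807 − 639) = 3780; fraction = 3780 / 36315 = 28/269.

DWL / government spending = 28/269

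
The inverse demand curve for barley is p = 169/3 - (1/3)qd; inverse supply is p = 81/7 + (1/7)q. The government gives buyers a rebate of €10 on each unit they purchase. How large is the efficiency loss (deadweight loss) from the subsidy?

Pre-subsidy: 169/3 - (1/3)q = 81/7 + (1/7)q gives q* = 94 and p* = 25.
With the rebate, buyers effectively pay pb = ps − 10, where ps is the price sellers receive.
On the curves, pb = 169/3 - (1/3)q and ps = 81/7 + (1/7)q; the wedge ps − pb = 10 gives 81/7 + (1/7)q − (169/3 - (1/3)q) = 10, so q' = 115.
Then pb = 169/3 − (1/3)·115 = 18 and ps = 81/7 + (1/7)·115 = 28.
The subsidy expands output by 115 − 94 = 21 past the efficient level; on those units the gap between marginal cost and willingness to pay runs from 0 up to 10.
DWL = ½ × 10 × 21 = 105.

Deadweight loss = €105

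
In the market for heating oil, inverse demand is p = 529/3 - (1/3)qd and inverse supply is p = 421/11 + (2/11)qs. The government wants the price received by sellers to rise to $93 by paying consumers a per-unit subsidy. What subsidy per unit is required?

Required subsidy s = $17 per unit

At a seller price of 93, quantity supplied is -210.5 + 5.5·93 = 301.
Buyers absorb 301 only when they pay pb = 529/3 − (1/3)·301 = 76.
s = ps − pb = 93 − 76 = 17.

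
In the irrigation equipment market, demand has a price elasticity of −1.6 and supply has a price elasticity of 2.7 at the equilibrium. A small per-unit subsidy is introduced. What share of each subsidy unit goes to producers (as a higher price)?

For a small subsidy around the equilibrium, the benefit split depends on the relative slopes, which at a point are proportional to the elasticities.
Buyer share = εs/(εs + |εd|) = 2.7/(2.7 + 1.6) = 27/43; seller share = |εd|/(εs + |εd|) = 16/43.
So producers capture 16/43 of the subsidy.

Producer share = 16/43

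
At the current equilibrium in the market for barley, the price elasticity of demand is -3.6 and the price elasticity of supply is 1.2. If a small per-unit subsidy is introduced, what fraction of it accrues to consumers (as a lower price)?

Consumer share = 0.25

For a small subsidy around the equilibrium, the benefit split depends on the relative slopes, which at a point are proportional to the elasticities.
Buyer share = εs/(εs + |εd|) = 1.2/(1.2 + 3.6) = 0.25; seller share = |εd|/(εs + |εd|) = 0.75.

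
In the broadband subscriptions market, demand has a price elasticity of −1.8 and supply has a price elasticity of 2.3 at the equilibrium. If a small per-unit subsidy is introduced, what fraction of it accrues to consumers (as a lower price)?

Consumer share = 23/41

For a small subsidy around the equilibrium, the benefit split depends on the relative slopes, which at a point are proportional to the elasticities.
Buyer share = εs/(εs + |εd|) = 2.3/(2.3 + 1.8) = 23/41; seller share = |εd|/(εs + |εd|) = 18/41.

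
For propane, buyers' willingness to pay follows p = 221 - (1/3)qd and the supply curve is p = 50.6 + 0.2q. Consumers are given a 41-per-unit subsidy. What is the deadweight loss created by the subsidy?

Deadweight loss = 1575.9375

Pre-subsidy: 221 - (1/3)q = 50.6 + 0.2q gives q* = 319.5 and p* = 114.5.
With the rebate, buyers effectively pay pb = ps − 41, where ps is the price sellers receive.
On the curves, pb = 221 - (1/3)q and ps = 50.6 + 0.2q; the wedge ps − pb = 41 gives 50.6 + 0.2q − (221 - (1/3)q) = 41, so q' = 396.375.
Then pb = 221 − (1/3)·396.375 = 88.875 and ps = 50.6 + 0.2·396.375 = 129.875.
The subsidy expands output by 396.375 − 319.5 = 76.875 past the efficient level; on those units the gap between marginal cost and willingness to pay runs from 0 up to 41.
DWL = ½ × 41 × 76.875 = 1575.9375.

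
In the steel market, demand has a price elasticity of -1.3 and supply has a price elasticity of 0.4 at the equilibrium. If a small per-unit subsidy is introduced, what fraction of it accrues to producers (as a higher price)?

For a small subsidy around the equilibrium, the benefit split depends on the relative slopes, which at a point are proportional to the elasticities.
Buyer share = εs/(εs + |εd|) = 0.4/(0.4 + 1.3) = 4/17; seller share = |εd|/(εs + |εd|) = 13/17.
So producers capture 13/17 of the subsidy.

Producer share = 13/17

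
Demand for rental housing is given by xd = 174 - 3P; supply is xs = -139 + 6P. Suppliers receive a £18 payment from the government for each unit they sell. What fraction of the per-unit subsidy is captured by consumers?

Consumer share = 2/3

Pre-subsidy: 174 - 3P = -139 + 6P gives P* = 313/9, x* = 209/3.
With the subsidy, sellers receive Ps = Pb + 18 for each unit, where Pb is the price buyers pay.
Supply in terms of Pb becomes xs = -139 + 6(Pb + 18) = -31 + 6Pb. Setting this equal to demand: 174 - 3Pb = -31 + 6Pb, so Pb = 205/9.
Sellers receive Ps = 205/9 + 18 = 367/9; x' = 174 − 3·(205/9) = 317/3.
Buyers' price falls by P* − Pb = 313/9 − 205/9 = 12; sellers' price rises by Ps − P* = 367/9 − 313/9 = 6.
So consumers capture 12/18 = 2/3 of each unit of subsidy.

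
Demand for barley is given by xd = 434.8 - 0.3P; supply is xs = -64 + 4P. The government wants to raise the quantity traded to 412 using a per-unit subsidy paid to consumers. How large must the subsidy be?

Required subsidy s = 43 per unit

At x = 412, invert demand for the buyer price: Pb = (434.8 − 412)/0.3 = 76; invert supply for the seller price: Ps = (412 − (-64))/4 = 119.
The subsidy must fill the gap: s = Ps − Pb = 119 − 76 = 43.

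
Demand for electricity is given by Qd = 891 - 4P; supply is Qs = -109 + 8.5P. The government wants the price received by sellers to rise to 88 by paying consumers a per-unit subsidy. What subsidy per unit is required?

Required subsidy s = 25 per unit

At a seller price of 88, quantity supplied is -109 + 8.5·88 = 639.
Buyers absorb 639 only when they pay Pb with 891 − 4·Pb = 639, i.e. Pb = 63.
s = Ps − Pb = 88 − 63 = 25.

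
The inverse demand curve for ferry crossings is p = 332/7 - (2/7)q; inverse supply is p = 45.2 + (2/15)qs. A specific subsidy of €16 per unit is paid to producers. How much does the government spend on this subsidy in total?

Pre-subsidy: 332/7 - (2/7)q = 45.2 + (2/15)q gives q* = 117/22 and p* = 505/11.
With the subsidy, sellers receive ps = pb + 16 for each unit, where pb is the price buyers pay.
On the curves, pb = 332/7 - (2/7)q and ps = 45.2 + (2/15)q; the wedge ps − pb = 16 gives 45.2 + (2/15)q − (332/7 - (2/7)q) = 16, so q' = 43.5.
Then pb = 332/7 − (2/7)·43.5 = 35 and ps = 45.2 + (2/15)·43.5 = 51.
Government outlay = subsidy × quantity = 16 × 43.5 = 696.

Government cost = €696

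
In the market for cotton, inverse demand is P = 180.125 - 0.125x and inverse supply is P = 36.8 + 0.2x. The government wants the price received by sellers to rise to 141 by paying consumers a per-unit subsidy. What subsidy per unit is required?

At a seller price of 141, quantity supplied is -184 + 5·141 = 521.
Buyers absorb 521 only when they pay Pb = 180.125 − 0.125·521 = 115.
s = Ps − Pb = 141 − 115 = 26.

Required subsidy s = 26 per unit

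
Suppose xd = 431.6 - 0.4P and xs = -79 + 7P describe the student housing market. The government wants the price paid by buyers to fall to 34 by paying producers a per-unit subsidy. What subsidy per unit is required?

At a buyer price of 34, quantity demanded is 431.6 − 0.4·34 = 418.
Sellers supply 418 only when they receive Ps with -79 + 7·Ps = 418, i.e. Ps = 71.
s = Ps − Pb = 71 − 34 = 37.

Required subsidy s = 37 per unit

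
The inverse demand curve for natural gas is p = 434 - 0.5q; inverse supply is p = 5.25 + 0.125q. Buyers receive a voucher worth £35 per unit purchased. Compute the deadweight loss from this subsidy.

Pre-subsidy: 434 - 0.5q = 5.25 + 0.125q gives q* = 686 and p* = 91.
With the rebate, buyers effectively pay pb = ps − 35, where ps is the price sellers receive.
On the curves, pb = 434 - 0.5q and ps = 5.25 + 0.125q; the wedge ps − pb = 35 gives 5.25 + 0.125q − (434 - 0.5q) = 35, so q' = 742.
Then pb = 434 − 0.5·742 = 63 and ps = 5.25 + 0.125·742 = 98.
The subsidy expands output by 742 − 686 = 56 past the efficient level; on those units the gap between marginal cost and willingness to pay runs from 0 up to 35.
DWL = ½ × 35 × 56 = 980.

Deadweight loss = £980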